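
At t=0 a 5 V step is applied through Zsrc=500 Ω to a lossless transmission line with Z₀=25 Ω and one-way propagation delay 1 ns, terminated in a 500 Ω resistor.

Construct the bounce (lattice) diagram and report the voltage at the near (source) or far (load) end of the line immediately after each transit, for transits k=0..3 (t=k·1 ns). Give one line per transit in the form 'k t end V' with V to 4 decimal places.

0 0 source 0.2381
1 1 load 0.4535
2 2 source 0.6484
3 3 load 0.8248

Γ_L=0.904762, Γ_S=0.904762; launch V₁=5·25/525=0.238095
k=0 src: V=0.2381
k=1 load: inc=0.238095, refl=0.238095·0.904762=0.2154; V=0.000000+0.238095+0.215420=0.4535
k=2 src: inc=0.215420, refl=0.215420·0.904762=0.1949; V=0.238095+0.215420+0.194903=0.6484
k=3 load: inc=0.194903, refl=0.194903·0.904762=0.1763; V=0.453515+0.194903+0.176341=0.8248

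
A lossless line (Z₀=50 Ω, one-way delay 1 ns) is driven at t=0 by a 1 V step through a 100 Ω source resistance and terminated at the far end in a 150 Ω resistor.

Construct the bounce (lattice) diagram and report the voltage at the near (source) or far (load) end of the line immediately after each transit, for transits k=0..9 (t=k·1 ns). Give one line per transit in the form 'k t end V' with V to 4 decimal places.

Γ_L=0.500000, Γ_S=0.333333; launch V₁=1·50/150=0.333333
k=0 src: V=0.3333
k=1 load: inc=0.333333, refl=0.333333·0.500000=0.1667; V=0.000000+0.333333+0.166667=0.5000
k=2 src: inc=0.166667, refl=0.166667·0.333333=0.0556; V=0.333333+0.166667+0.055556=0.5556
k=3 load: inc=0.055556, refl=0.055556·0.500000=0.0278; V=0.500000+0.055556+0.027778=0.5833
k=4 src: inc=0.027778, refl=0.027778·0.333333=0.0093; V=0.555556+0.027778+0.009259=0.5926
k=5 load: inc=0.009259, refl=0.009259·0.500000=0.0046; V=0.583333+0.009259+0.004630=0.5972
k=6 src: inc=0.004630, refl=0.004630·0.333333=0.0015; V=0.592593+0.004630+0.001543=0.5988
k=7 load: inc=0.001543, refl=0.001543·0.500000=0.0008; V=0.597222+0.001543+0.000772=0.5995
k=8 src: inc=0.000772, refl=0.000772·0.333333=0.0003; V=0.598765+0.000772+0.000257=0.5998
k=9 load: inc=0.000257, refl=0.000257·0.500000=0.0001; V=0.599537+0.000257+0.000129=0.5999

0 0 source 0.3333
1 1 load 0.5000
2 2 source 0.5556
3 3 load 0.5833
4 4 source 0.5926
5 5 load 0.5972
6 6 source 0.5988
7 7 load 0.5995
8 8 source 0.5998
9 9 load 0.5999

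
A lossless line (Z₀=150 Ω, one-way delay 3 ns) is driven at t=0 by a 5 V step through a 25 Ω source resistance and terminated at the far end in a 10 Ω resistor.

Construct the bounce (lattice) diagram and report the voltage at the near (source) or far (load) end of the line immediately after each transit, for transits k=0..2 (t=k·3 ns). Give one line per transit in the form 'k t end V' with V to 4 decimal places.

0 0 source 4.2857
1 3 load 0.5357
2 6 source 3.2143

Γ_L=-0.875000, Γ_S=-0.714286; launch V₁=5·150/175=4.285714
k=0 src: V=4.2857
k=1 load: inc=4.285714, refl=4.285714·-0.875000=-3.7500; V=0.000000+4.285714+-3.750000=0.5357
k=2 src: inc=-3.750000, refl=-3.750000·-0.714286=2.6786; V=4.285714+-3.750000+2.678571=3.2143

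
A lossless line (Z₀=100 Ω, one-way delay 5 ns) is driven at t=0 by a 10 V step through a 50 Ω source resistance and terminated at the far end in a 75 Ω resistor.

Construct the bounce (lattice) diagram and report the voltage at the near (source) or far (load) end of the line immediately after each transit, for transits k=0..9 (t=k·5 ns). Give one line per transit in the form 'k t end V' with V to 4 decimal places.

Γ_L=-0.142857, Γ_S=-0.333333; launch V₁=10·100/150=6.666667
k=0 src: V=6.6667
k=1 load: inc=6.666667, refl=6.666667·-0.142857=-0.9524; V=0.000000+6.666667+-0.952381=5.7143
k=2 src: inc=-0.952381, refl=-0.952381·-0.333333=0.3175; V=6.666667+-0.952381+0.317460=6.0317
k=3 load: inc=0.317460, refl=0.317460·-0.142857=-0.0454; V=5.714286+0.317460+-0.045351=5.9864
k=4 src: inc=-0.045351, refl=-0.045351·-0.333333=0.0151; V=6.031746+-0.045351+0.015117=6.0015
k=5 load: inc=0.015117, refl=0.015117·-0.142857=-0.0022; V=5.986395+0.015117+-0.002160=5.9994
k=6 src: inc=-0.002160, refl=-0.002160·-0.333333=0.0007; V=6.001512+-0.002160+0.000720=6.0001
k=7 load: inc=0.000720, refl=0.000720·-0.142857=-0.0001; V=5.999352+0.000720+-0.000103=6.0000
k=8 src: inc=-0.000103, refl=-0.000103·-0.333333=0.0000; V=6.000072+-0.000103+0.000034=6.0000
k=9 load: inc=0.000034, refl=0.000034·-0.142857=-0.0000; V=5.999969+0.000034+-0.000005=6.0000

0 0 source 6.6667
1 5 load 5.7143
2 10 source 6.0317
3 15 load 5.9864
4 20 source 6.0015
5 25 load 5.9994
6 30 source 6.0001
7 35 load 6.0000
8 40 source 6.0000
9 45 load 6.0000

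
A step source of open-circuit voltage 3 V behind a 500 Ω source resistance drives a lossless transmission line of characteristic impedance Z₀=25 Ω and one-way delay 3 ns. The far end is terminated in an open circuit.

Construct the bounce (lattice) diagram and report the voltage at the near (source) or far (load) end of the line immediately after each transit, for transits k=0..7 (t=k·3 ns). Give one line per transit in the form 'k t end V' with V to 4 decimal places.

0 0 source 0.1429
1 3 load 0.2857
2 6 source 0.4150
3 9 load 0.5442
4 12 source 0.6612
5 15 load 0.7781
6 18 source 0.8839
7 21 load 0.9897

Γ_L=1.000000, Γ_S=0.904762; launch V₁=3·25/525=0.142857
k=0 src: V=0.1429
k=1 load: inc=0.142857, refl=0.142857·1.000000=0.1429; V=0.000000+0.142857+0.142857=0.2857
k=2 src: inc=0.142857, refl=0.142857·0.904762=0.1293; V=0.142857+0.142857+0.129252=0.4150
k=3 load: inc=0.129252, refl=0.129252·1.000000=0.1293; V=0.285714+0.129252+0.129252=0.5442
k=4 src: inc=0.129252, refl=0.129252·0.904762=0.1169; V=0.414966+0.129252+0.116942=0.6612
k=5 load: inc=0.116942, refl=0.116942·1.000000=0.1169; V=0.544218+0.116942+0.116942=0.7781
k=6 src: inc=0.116942, refl=0.116942·0.904762=0.1058; V=0.661160+0.116942+0.105805=0.8839
k=7 load: inc=0.105805, refl=0.105805·1.000000=0.1058; V=0.778102+0.105805+0.105805=0.9897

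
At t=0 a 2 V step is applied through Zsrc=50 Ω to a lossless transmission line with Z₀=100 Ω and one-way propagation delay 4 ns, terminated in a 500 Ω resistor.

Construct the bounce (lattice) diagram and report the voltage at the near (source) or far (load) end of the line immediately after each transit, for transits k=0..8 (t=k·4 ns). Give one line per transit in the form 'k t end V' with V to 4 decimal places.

Γ_L=0.666667, Γ_S=-0.333333; launch V₁=2·100/150=1.333333
k=0 src: V=1.3333
k=1 load: inc=1.333333, refl=1.333333·0.666667=0.8889; V=0.000000+1.333333+0.888889=2.2222
k=2 src: inc=0.888889, refl=0.888889·-0.333333=-0.2963; V=1.333333+0.888889+-0.296296=1.9259
k=3 load: inc=-0.296296, refl=-0.296296·0.666667=-0.1975; V=2.222222+-0.296296+-0.197531=1.7284
k=4 src: inc=-0.197531, refl=-0.197531·-0.333333=0.0658; V=1.925926+-0.197531+0.065844=1.7942
k=5 load: inc=0.065844, refl=0.065844·0.666667=0.0439; V=1.728395+0.065844+0.043896=1.8381
k=6 src: inc=0.043896, refl=0.043896·-0.333333=-0.0146; V=1.794239+0.043896+-0.014632=1.8235
k=7 load: inc=-0.014632, refl=-0.014632·0.666667=-0.0098; V=1.838134+-0.014632+-0.009755=1.8137
k=8 src: inc=-0.009755, refl=-0.009755·-0.333333=0.0033; V=1.823503+-0.009755+0.003252=1.8170

0 0 source 1.3333
1 4 load 2.2222
2 8 source 1.9259
3 12 load 1.7284
4 16 source 1.7942
5 20 load 1.8381
6 24 source 1.8235
7 28 load 1.8137
8 32 source 1.8170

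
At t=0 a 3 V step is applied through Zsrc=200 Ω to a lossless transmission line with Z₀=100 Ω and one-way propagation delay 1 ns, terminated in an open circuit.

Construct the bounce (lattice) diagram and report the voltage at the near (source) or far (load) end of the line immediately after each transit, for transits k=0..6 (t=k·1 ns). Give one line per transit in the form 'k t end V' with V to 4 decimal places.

Γ_L=1.000000, Γ_S=0.333333; launch V₁=3·100/300=1.000000
k=0 src: V=1.0000
k=1 load: inc=1.000000, refl=1.000000·1.000000=1.0000; V=0.000000+1.000000+1.000000=2.0000
k=2 src: inc=1.000000, refl=1.000000·0.333333=0.3333; V=1.000000+1.000000+0.333333=2.3333
k=3 load: inc=0.333333, refl=0.333333·1.000000=0.3333; V=2.000000+0.333333+0.333333=2.6667
k=4 src: inc=0.333333, refl=0.333333·0.333333=0.1111; V=2.333333+0.333333+0.111111=2.7778
k=5 load: inc=0.111111, refl=0.111111·1.000000=0.1111; V=2.666667+0.111111+0.111111=2.8889
k=6 src: inc=0.111111, refl=0.111111·0.333333=0.0370; V=2.777778+0.111111+0.037037=2.9259

0 0 source 1.0000
1 1 load 2.0000
2 2 source 2.3333
3 3 load 2.6667
4 4 source 2.7778
5 5 load 2.8889
6 6 source 2.9259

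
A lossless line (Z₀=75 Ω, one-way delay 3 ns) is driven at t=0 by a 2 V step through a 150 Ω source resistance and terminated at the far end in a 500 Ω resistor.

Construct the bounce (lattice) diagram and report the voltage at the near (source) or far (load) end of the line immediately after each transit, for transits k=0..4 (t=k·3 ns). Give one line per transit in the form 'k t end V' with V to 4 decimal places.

0 0 source 0.6667
1 3 load 1.1594
2 6 source 1.3237
3 9 load 1.4451
4 12 source 1.4855

Γ_L=0.739130, Γ_S=0.333333; launch V₁=2·75/225=0.666667
k=0 src: V=0.6667
k=1 load: inc=0.666667, refl=0.666667·0.739130=0.4928; V=0.000000+0.666667+0.492754=1.1594
k=2 src: inc=0.492754, refl=0.492754·0.333333=0.1643; V=0.666667+0.492754+0.164251=1.3237
k=3 load: inc=0.164251, refl=0.164251·0.739130=0.1214; V=1.159420+0.164251+0.121403=1.4451
k=4 src: inc=0.121403, refl=0.121403·0.333333=0.0405; V=1.323671+0.121403+0.040468=1.4855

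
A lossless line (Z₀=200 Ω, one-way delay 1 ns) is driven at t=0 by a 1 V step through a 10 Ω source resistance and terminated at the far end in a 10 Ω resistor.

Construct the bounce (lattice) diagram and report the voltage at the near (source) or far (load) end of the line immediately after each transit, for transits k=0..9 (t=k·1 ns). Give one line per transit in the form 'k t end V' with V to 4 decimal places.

0 0 source 0.9524
1 1 load 0.0907
2 2 source 0.8703
3 3 load 0.1650
4 4 source 0.8031
5 5 load 0.2257
6 6 source 0.7481
7 7 load 0.2755
8 8 source 0.7031
9 9 load 0.3162

Γ_L=-0.904762, Γ_S=-0.904762; launch V₁=1·200/210=0.952381
k=0 src: V=0.9524
k=1 load: inc=0.952381, refl=0.952381·-0.904762=-0.8617; V=0.000000+0.952381+-0.861678=0.0907
k=2 src: inc=-0.861678, refl=-0.861678·-0.904762=0.7796; V=0.952381+-0.861678+0.779613=0.8703
k=3 load: inc=0.779613, refl=0.779613·-0.904762=-0.7054; V=0.090703+0.779613+-0.705365=0.1650
k=4 src: inc=-0.705365, refl=-0.705365·-0.904762=0.6382; V=0.870316+-0.705365+0.638187=0.8031
k=5 load: inc=0.638187, refl=0.638187·-0.904762=-0.5774; V=0.164952+0.638187+-0.577407=0.2257
k=6 src: inc=-0.577407, refl=-0.577407·-0.904762=0.5224; V=0.803139+-0.577407+0.522416=0.7481
k=7 load: inc=0.522416, refl=0.522416·-0.904762=-0.4727; V=0.225732+0.522416+-0.472662=0.2755
k=8 src: inc=-0.472662, refl=-0.472662·-0.904762=0.4276; V=0.748148+-0.472662+0.427647=0.7031
k=9 load: inc=0.427647, refl=0.427647·-0.904762=-0.3869; V=0.275485+0.427647+-0.386918=0.3162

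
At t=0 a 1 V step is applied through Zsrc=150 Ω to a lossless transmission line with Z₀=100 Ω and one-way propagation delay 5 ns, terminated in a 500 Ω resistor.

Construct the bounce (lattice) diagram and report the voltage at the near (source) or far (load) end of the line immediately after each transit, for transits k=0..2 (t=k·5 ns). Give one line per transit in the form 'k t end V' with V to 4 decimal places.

Γ_L=0.666667, Γ_S=0.200000; launch V₁=1·100/250=0.400000
k=0 src: V=0.4000
k=1 load: inc=0.400000, refl=0.400000·0.666667=0.2667; V=0.000000+0.400000+0.266667=0.6667
k=2 src: inc=0.266667, refl=0.266667·0.200000=0.0533; V=0.400000+0.266667+0.053333=0.7200

0 0 source 0.4000
1 5 load 0.6667
2 10 source 0.7200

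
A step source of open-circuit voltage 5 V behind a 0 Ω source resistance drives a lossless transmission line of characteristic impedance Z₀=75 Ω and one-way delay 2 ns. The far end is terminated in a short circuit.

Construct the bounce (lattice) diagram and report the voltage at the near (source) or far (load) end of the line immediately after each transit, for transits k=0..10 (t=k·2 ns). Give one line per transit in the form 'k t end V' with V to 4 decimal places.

Γ_L=-1.000000, Γ_S=-1.000000; launch V₁=5·75/75=5.000000
k=0 src: V=5.0000
k=1 load: inc=5.000000, refl=5.000000·-1.000000=-5.0000; V=0.000000+5.000000+-5.000000=0.0000
k=2 src: inc=-5.000000, refl=-5.000000·-1.000000=5.0000; V=5.000000+-5.000000+5.000000=5.0000
k=3 load: inc=5.000000, refl=5.000000·-1.000000=-5.0000; V=0.000000+5.000000+-5.000000=0.0000
k=4 src: inc=-5.000000, refl=-5.000000·-1.000000=5.0000; V=5.000000+-5.000000+5.000000=5.0000
k=5 load: inc=5.000000, refl=5.000000·-1.000000=-5.0000; V=0.000000+5.000000+-5.000000=0.0000
k=6 src: inc=-5.000000, refl=-5.000000·-1.000000=5.0000; V=5.000000+-5.000000+5.000000=5.0000
k=7 load: inc=5.000000, refl=5.000000·-1.000000=-5.0000; V=0.000000+5.000000+-5.000000=0.0000
k=8 src: inc=-5.000000, refl=-5.000000·-1.000000=5.0000; V=5.000000+-5.000000+5.000000=5.0000
k=9 load: inc=5.000000, refl=5.000000·-1.000000=-5.0000; V=0.000000+5.000000+-5.000000=0.0000
k=10 src: inc=-5.000000, refl=-5.000000·-1.000000=5.0000; V=5.000000+-5.000000+5.000000=5.0000

0 0 source 5.0000
1 2 load 0.0000
2 4 source 5.0000
3 6 load 0.0000
4 8 source 5.0000
5 10 load 0.0000
6 12 source 5.0000
7 14 load 0.0000
8 16 source 5.0000
9 18 load 0.0000
10 20 source 5.0000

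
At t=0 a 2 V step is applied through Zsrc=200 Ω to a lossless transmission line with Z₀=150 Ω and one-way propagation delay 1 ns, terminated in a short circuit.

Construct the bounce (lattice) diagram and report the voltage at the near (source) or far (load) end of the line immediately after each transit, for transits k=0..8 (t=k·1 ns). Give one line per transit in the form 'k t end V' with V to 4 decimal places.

Γ_L=-1.000000, Γ_S=0.142857; launch V₁=2·150/350=0.857143
k=0 src: V=0.8571
k=1 load: inc=0.857143, refl=0.857143·-1.000000=-0.8571; V=0.000000+0.857143+-0.857143=0.0000
k=2 src: inc=-0.857143, refl=-0.857143·0.142857=-0.1224; V=0.857143+-0.857143+-0.122449=-0.1224
k=3 load: inc=-0.122449, refl=-0.122449·-1.000000=0.1224; V=0.000000+-0.122449+0.122449=0.0000
k=4 src: inc=0.122449, refl=0.122449·0.142857=0.0175; V=-0.122449+0.122449+0.017493=0.0175
k=5 load: inc=0.017493, refl=0.017493·-1.000000=-0.0175; V=0.000000+0.017493+-0.017493=0.0000
k=6 src: inc=-0.017493, refl=-0.017493·0.142857=-0.0025; V=0.017493+-0.017493+-0.002499=-0.0025
k=7 load: inc=-0.002499, refl=-0.002499·-1.000000=0.0025; V=0.000000+-0.002499+0.002499=0.0000
k=8 src: inc=0.002499, refl=0.002499·0.142857=0.0004; V=-0.002499+0.002499+0.000357=0.0004

0 0 source 0.8571
1 1 load 0.0000
2 2 source -0.1224
3 3 load 0.0000
4 4 source 0.0175
5 5 load 0.0000
6 6 source -0.0025
7 7 load 0.0000
8 8 source 0.0004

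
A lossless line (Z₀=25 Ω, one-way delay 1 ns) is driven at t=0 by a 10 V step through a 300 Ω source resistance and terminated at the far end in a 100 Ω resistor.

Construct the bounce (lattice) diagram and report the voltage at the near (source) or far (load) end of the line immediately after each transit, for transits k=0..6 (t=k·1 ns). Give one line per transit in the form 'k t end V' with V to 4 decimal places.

Γ_L=0.600000, Γ_S=0.846154; launch V₁=10·25/325=0.769231
k=0 src: V=0.7692
k=1 load: inc=0.769231, refl=0.769231·0.600000=0.4615; V=0.000000+0.769231+0.461538=1.2308
k=2 src: inc=0.461538, refl=0.461538·0.846154=0.3905; V=0.769231+0.461538+0.390533=1.6213
k=3 load: inc=0.390533, refl=0.390533·0.600000=0.2343; V=1.230769+0.390533+0.234320=1.8556
k=4 src: inc=0.234320, refl=0.234320·0.846154=0.1983; V=1.621302+0.234320+0.198270=2.0539
k=5 load: inc=0.198270, refl=0.198270·0.600000=0.1190; V=1.855621+0.198270+0.118962=2.1729
k=6 src: inc=0.118962, refl=0.118962·0.846154=0.1007; V=2.053892+0.118962+0.100660=2.2735

0 0 source 0.7692
1 1 load 1.2308
2 2 source 1.6213
3 3 load 1.8556
4 4 source 2.0539
5 5 load 2.1729
6 6 source 2.2735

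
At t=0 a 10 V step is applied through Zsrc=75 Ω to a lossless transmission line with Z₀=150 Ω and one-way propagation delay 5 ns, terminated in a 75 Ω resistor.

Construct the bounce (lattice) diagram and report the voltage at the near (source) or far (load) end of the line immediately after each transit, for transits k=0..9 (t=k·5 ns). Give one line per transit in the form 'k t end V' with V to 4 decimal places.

Γ_L=-0.333333, Γ_S=-0.333333; launch V₁=10·150/225=6.666667
k=0 src: V=6.6667
k=1 load: inc=6.666667, refl=6.666667·-0.333333=-2.2222; V=0.000000+6.666667+-2.222222=4.4444
k=2 src: inc=-2.222222, refl=-2.222222·-0.333333=0.7407; V=6.666667+-2.222222+0.740741=5.1852
k=3 load: inc=0.740741, refl=0.740741·-0.333333=-0.2469; V=4.444444+0.740741+-0.246914=4.9383
k=4 src: inc=-0.246914, refl=-0.246914·-0.333333=0.0823; V=5.185185+-0.246914+0.082305=5.0206
k=5 load: inc=0.082305, refl=0.082305·-0.333333=-0.0274; V=4.938272+0.082305+-0.027435=4.9931
k=6 src: inc=-0.027435, refl=-0.027435·-0.333333=0.0091; V=5.020576+-0.027435+0.009145=5.0023
k=7 load: inc=0.009145, refl=0.009145·-0.333333=-0.0030; V=4.993141+0.009145+-0.003048=4.9992
k=8 src: inc=-0.003048, refl=-0.003048·-0.333333=0.0010; V=5.002286+-0.003048+0.001016=5.0003
k=9 load: inc=0.001016, refl=0.001016·-0.333333=-0.0003; V=4.999238+0.001016+-0.000339=4.9999

0 0 source 6.6667
1 5 load 4.4444
2 10 source 5.1852
3 15 load 4.9383
4 20 source 5.0206
5 25 load 4.9931
6 30 source 5.0023
7 35 load 4.9992
8 40 source 5.0003
9 45 load 4.9999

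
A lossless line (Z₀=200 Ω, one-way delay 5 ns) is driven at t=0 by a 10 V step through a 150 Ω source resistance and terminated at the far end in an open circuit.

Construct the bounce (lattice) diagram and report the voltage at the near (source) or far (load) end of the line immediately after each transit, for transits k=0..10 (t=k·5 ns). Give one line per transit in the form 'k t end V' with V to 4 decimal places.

Γ_L=1.000000, Γ_S=-0.142857; launch V₁=10·200/350=5.714286
k=0 src: V=5.7143
k=1 load: inc=5.714286, refl=5.714286·1.000000=5.7143; V=0.000000+5.714286+5.714286=11.4286
k=2 src: inc=5.714286, refl=5.714286·-0.142857=-0.8163; V=5.714286+5.714286+-0.816327=10.6122
k=3 load: inc=-0.816327, refl=-0.816327·1.000000=-0.8163; V=11.428571+-0.816327+-0.816327=9.7959
k=4 src: inc=-0.816327, refl=-0.816327·-0.142857=0.1166; V=10.612245+-0.816327+0.116618=9.9125
k=5 load: inc=0.116618, refl=0.116618·1.000000=0.1166; V=9.795918+0.116618+0.116618=10.0292
k=6 src: inc=0.116618, refl=0.116618·-0.142857=-0.0167; V=9.912536+0.116618+-0.016660=10.0125
k=7 load: inc=-0.016660, refl=-0.016660·1.000000=-0.0167; V=10.029155+-0.016660+-0.016660=9.9958
k=8 src: inc=-0.016660, refl=-0.016660·-0.142857=0.0024; V=10.012495+-0.016660+0.002380=9.9982
k=9 load: inc=0.002380, refl=0.002380·1.000000=0.0024; V=9.995835+0.002380+0.002380=10.0006
k=10 src: inc=0.002380, refl=0.002380·-0.142857=-0.0003; V=9.998215+0.002380+-0.000340=10.0003

0 0 source 5.7143
1 5 load 11.4286
2 10 source 10.6122
3 15 load 9.7959
4 20 source 9.9125
5 25 load 10.0292
6 30 source 10.0125
7 35 load 9.9958
8 40 source 9.9982
9 45 load 10.0006
10 50 source 10.0003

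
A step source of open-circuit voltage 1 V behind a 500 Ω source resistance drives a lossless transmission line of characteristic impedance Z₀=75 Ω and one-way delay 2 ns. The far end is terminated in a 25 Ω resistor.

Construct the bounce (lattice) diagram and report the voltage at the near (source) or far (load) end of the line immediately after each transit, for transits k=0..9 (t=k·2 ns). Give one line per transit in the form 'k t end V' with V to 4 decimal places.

Γ_L=-0.500000, Γ_S=0.739130; launch V₁=1·75/575=0.130435
k=0 src: V=0.1304
k=1 load: inc=0.130435, refl=0.130435·-0.500000=-0.0652; V=0.000000+0.130435+-0.065217=0.0652
k=2 src: inc=-0.065217, refl=-0.065217·0.739130=-0.0482; V=0.130435+-0.065217+-0.048204=0.0170
k=3 load: inc=-0.048204, refl=-0.048204·-0.500000=0.0241; V=0.065217+-0.048204+0.024102=0.0411
k=4 src: inc=0.024102, refl=0.024102·0.739130=0.0178; V=0.017013+0.024102+0.017815=0.0589
k=5 load: inc=0.017815, refl=0.017815·-0.500000=-0.0089; V=0.041115+0.017815+-0.008907=0.0500
k=6 src: inc=-0.008907, refl=-0.008907·0.739130=-0.0066; V=0.058930+-0.008907+-0.006584=0.0434
k=7 load: inc=-0.006584, refl=-0.006584·-0.500000=0.0033; V=0.050023+-0.006584+0.003292=0.0467
k=8 src: inc=0.003292, refl=0.003292·0.739130=0.0024; V=0.043439+0.003292+0.002433=0.0492
k=9 load: inc=0.002433, refl=0.002433·-0.500000=-0.0012; V=0.046731+0.002433+-0.001217=0.0479

0 0 source 0.1304
1 2 load 0.0652
2 4 source 0.0170
3 6 load 0.0411
4 8 source 0.0589
5 10 load 0.0500
6 12 source 0.0434
7 14 load 0.0467
8 16 source 0.0492
9 18 load 0.0479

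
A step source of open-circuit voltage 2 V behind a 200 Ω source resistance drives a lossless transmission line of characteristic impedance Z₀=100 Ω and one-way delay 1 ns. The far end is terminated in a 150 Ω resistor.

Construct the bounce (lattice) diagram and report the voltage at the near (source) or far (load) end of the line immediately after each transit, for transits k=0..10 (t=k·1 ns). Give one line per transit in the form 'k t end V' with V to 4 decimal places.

0 0 source 0.6667
1 1 load 0.8000
2 2 source 0.8444
3 3 load 0.8533
4 4 source 0.8563
5 5 load 0.8569
6 6 source 0.8571
7 7 load 0.8571
8 8 source 0.8571
9 9 load 0.8571
10 10 source 0.8571

Γ_L=0.200000, Γ_S=0.333333; launch V₁=2·100/300=0.666667
k=0 src: V=0.6667
k=1 load: inc=0.666667, refl=0.666667·0.200000=0.1333; V=0.000000+0.666667+0.133333=0.8000
k=2 src: inc=0.133333, refl=0.133333·0.333333=0.0444; V=0.666667+0.133333+0.044444=0.8444
k=3 load: inc=0.044444, refl=0.044444·0.200000=0.0089; V=0.800000+0.044444+0.008889=0.8533
k=4 src: inc=0.008889, refl=0.008889·0.333333=0.0030; V=0.844444+0.008889+0.002963=0.8563
k=5 load: inc=0.002963, refl=0.002963·0.200000=0.0006; V=0.853333+0.002963+0.000593=0.8569
k=6 src: inc=0.000593, refl=0.000593·0.333333=0.0002; V=0.856296+0.000593+0.000198=0.8571
k=7 load: inc=0.000198, refl=0.000198·0.200000=0.0000; V=0.856889+0.000198+0.000040=0.8571
k=8 src: inc=0.000040, refl=0.000040·0.333333=0.0000; V=0.857086+0.000040+0.000013=0.8571
k=9 load: inc=0.000013, refl=0.000013·0.200000=0.0000; V=0.857126+0.000013+0.000003=0.8571
k=10 src: inc=0.000003, refl=0.000003·0.333333=0.0000; V=0.857139+0.000003+0.000001=0.8571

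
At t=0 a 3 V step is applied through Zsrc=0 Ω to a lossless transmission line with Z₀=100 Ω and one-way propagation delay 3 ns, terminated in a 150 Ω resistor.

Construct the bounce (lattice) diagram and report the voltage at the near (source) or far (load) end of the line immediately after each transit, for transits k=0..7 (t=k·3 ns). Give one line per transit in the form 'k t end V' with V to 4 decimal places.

0 0 source 3.0000
1 3 load 3.6000
2 6 source 3.0000
3 9 load 2.8800
4 12 source 3.0000
5 15 load 3.0240
6 18 source 3.0000
7 21 load 2.9952

Γ_L=0.200000, Γ_S=-1.000000; launch V₁=3·100/100=3.000000
k=0 src: V=3.0000
k=1 load: inc=3.000000, refl=3.000000·0.200000=0.6000; V=0.000000+3.000000+0.600000=3.6000
k=2 src: inc=0.600000, refl=0.600000·-1.000000=-0.6000; V=3.000000+0.600000+-0.600000=3.0000
k=3 load: inc=-0.600000, refl=-0.600000·0.200000=-0.1200; V=3.600000+-0.600000+-0.120000=2.8800
k=4 src: inc=-0.120000, refl=-0.120000·-1.000000=0.1200; V=3.000000+-0.120000+0.120000=3.0000
k=5 load: inc=0.120000, refl=0.120000·0.200000=0.0240; V=2.880000+0.120000+0.024000=3.0240
k=6 src: inc=0.024000, refl=0.024000·-1.000000=-0.0240; V=3.000000+0.024000+-0.024000=3.0000
k=7 load: inc=-0.024000, refl=-0.024000·0.200000=-0.0048; V=3.024000+-0.024000+-0.004800=2.9952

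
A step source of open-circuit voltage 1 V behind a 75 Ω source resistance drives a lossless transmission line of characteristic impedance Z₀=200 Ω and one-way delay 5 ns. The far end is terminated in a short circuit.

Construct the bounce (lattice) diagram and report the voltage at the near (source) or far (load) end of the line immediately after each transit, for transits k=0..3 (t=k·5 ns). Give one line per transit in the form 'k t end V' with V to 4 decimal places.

0 0 source 0.7273
1 5 load 0.0000
2 10 source 0.3306
3 15 load 0.0000

Γ_L=-1.000000, Γ_S=-0.454545; launch V₁=1·200/275=0.727273
k=0 src: V=0.7273
k=1 load: inc=0.727273, refl=0.727273·-1.000000=-0.7273; V=0.000000+0.727273+-0.727273=0.0000
k=2 src: inc=-0.727273, refl=-0.727273·-0.454545=0.3306; V=0.727273+-0.727273+0.330579=0.3306
k=3 load: inc=0.330579, refl=0.330579·-1.000000=-0.3306; V=0.000000+0.330579+-0.330579=0.0000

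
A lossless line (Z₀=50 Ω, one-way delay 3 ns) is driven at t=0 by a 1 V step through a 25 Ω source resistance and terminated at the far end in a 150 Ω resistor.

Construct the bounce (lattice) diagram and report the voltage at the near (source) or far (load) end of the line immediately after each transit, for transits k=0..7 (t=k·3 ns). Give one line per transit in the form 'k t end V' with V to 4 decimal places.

0 0 source 0.6667
1 3 load 1.0000
2 6 source 0.8889
3 9 load 0.8333
4 12 source 0.8519
5 15 load 0.8611
6 18 source 0.8580
7 21 load 0.8565

Γ_L=0.500000, Γ_S=-0.333333; launch V₁=1·50/75=0.666667
k=0 src: V=0.6667
k=1 load: inc=0.666667, refl=0.666667·0.500000=0.3333; V=0.000000+0.666667+0.333333=1.0000
k=2 src: inc=0.333333, refl=0.333333·-0.333333=-0.1111; V=0.666667+0.333333+-0.111111=0.8889
k=3 load: inc=-0.111111, refl=-0.111111·0.500000=-0.0556; V=1.000000+-0.111111+-0.055556=0.8333
k=4 src: inc=-0.055556, refl=-0.055556·-0.333333=0.0185; V=0.888889+-0.055556+0.018519=0.8519
k=5 load: inc=0.018519, refl=0.018519·0.500000=0.0093; V=0.833333+0.018519+0.009259=0.8611
k=6 src: inc=0.009259, refl=0.009259·-0.333333=-0.0031; V=0.851852+0.009259+-0.003086=0.8580
k=7 load: inc=-0.003086, refl=-0.003086·0.500000=-0.0015; V=0.861111+-0.003086+-0.001543=0.8565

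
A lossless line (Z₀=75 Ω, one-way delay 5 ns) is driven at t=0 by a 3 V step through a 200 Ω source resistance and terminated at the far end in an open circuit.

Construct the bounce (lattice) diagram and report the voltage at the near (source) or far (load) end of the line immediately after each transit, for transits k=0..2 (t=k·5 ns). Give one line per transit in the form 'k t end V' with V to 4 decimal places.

0 0 source 0.8182
1 5 load 1.6364
2 10 source 2.0083

Γ_L=1.000000, Γ_S=0.454545; launch V₁=3·75/275=0.818182
k=0 src: V=0.8182
k=1 load: inc=0.818182, refl=0.818182·1.000000=0.8182; V=0.000000+0.818182+0.818182=1.6364
k=2 src: inc=0.818182, refl=0.818182·0.454545=0.3719; V=0.818182+0.818182+0.371901=2.0083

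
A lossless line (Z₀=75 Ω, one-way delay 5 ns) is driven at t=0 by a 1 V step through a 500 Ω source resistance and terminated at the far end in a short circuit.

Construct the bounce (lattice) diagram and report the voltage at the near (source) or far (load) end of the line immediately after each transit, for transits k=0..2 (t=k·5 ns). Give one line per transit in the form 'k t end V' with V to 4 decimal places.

0 0 source 0.1304
1 5 load 0.0000
2 10 source -0.0964

Γ_L=-1.000000, Γ_S=0.739130; launch V₁=1·75/575=0.130435
k=0 src: V=0.1304
k=1 load: inc=0.130435, refl=0.130435·-1.000000=-0.1304; V=0.000000+0.130435+-0.130435=0.0000
k=2 src: inc=-0.130435, refl=-0.130435·0.739130=-0.0964; V=0.130435+-0.130435+-0.096408=-0.0964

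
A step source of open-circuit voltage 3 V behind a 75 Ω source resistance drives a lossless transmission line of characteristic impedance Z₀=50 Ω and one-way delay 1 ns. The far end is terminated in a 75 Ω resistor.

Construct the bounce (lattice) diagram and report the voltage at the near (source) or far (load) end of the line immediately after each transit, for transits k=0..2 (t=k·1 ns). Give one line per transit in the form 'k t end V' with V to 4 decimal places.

Γ_L=0.200000, Γ_S=0.200000; launch V₁=3·50/125=1.200000
k=0 src: V=1.2000
k=1 load: inc=1.200000, refl=1.200000·0.200000=0.2400; V=0.000000+1.200000+0.240000=1.4400
k=2 src: inc=0.240000, refl=0.240000·0.200000=0.0480; V=1.200000+0.240000+0.048000=1.4880

0 0 source 1.2000
1 1 load 1.4400
2 2 source 1.4880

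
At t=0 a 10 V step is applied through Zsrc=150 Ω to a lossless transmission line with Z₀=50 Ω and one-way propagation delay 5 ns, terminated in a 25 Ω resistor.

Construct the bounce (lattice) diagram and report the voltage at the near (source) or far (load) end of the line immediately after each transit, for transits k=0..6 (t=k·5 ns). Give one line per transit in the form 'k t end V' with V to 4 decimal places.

Γ_L=-0.333333, Γ_S=0.500000; launch V₁=10·50/200=2.500000
k=0 src: V=2.5000
k=1 load: inc=2.500000, refl=2.500000·-0.333333=-0.8333; V=0.000000+2.500000+-0.833333=1.6667
k=2 src: inc=-0.833333, refl=-0.833333·0.500000=-0.4167; V=2.500000+-0.833333+-0.416667=1.2500
k=3 load: inc=-0.416667, refl=-0.416667·-0.333333=0.1389; V=1.666667+-0.416667+0.138889=1.3889
k=4 src: inc=0.138889, refl=0.138889·0.500000=0.0694; V=1.250000+0.138889+0.069444=1.4583
k=5 load: inc=0.069444, refl=0.069444·-0.333333=-0.0231; V=1.388889+0.069444+-0.023148=1.4352
k=6 src: inc=-0.023148, refl=-0.023148·0.500000=-0.0116; V=1.458333+-0.023148+-0.011574=1.4236

0 0 source 2.5000
1 5 load 1.6667
2 10 source 1.2500
3 15 load 1.3889
4 20 source 1.4583
5 25 load 1.4352
6 30 source 1.4236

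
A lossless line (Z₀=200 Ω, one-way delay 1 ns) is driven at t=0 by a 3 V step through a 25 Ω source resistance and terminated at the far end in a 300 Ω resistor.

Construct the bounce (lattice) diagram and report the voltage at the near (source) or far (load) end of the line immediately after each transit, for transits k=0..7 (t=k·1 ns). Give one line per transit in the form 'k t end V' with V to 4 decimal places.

0 0 source 2.6667
1 1 load 3.2000
2 2 source 2.7852
3 3 load 2.7022
4 4 source 2.7667
5 5 load 2.7797
6 6 source 2.7696
7 7 load 2.7676

Γ_L=0.200000, Γ_S=-0.777778; launch V₁=3·200/225=2.666667
k=0 src: V=2.6667
k=1 load: inc=2.666667, refl=2.666667·0.200000=0.5333; V=0.000000+2.666667+0.533333=3.2000
k=2 src: inc=0.533333, refl=0.533333·-0.777778=-0.4148; V=2.666667+0.533333+-0.414815=2.7852
k=3 load: inc=-0.414815, refl=-0.414815·0.200000=-0.0830; V=3.200000+-0.414815+-0.082963=2.7022
k=4 src: inc=-0.082963, refl=-0.082963·-0.777778=0.0645; V=2.785185+-0.082963+0.064527=2.7667
k=5 load: inc=0.064527, refl=0.064527·0.200000=0.0129; V=2.702222+0.064527+0.012905=2.7797
k=6 src: inc=0.012905, refl=0.012905·-0.777778=-0.0100; V=2.766749+0.012905+-0.010037=2.7696
k=7 load: inc=-0.010037, refl=-0.010037·0.200000=-0.0020; V=2.779654+-0.010037+-0.002007=2.7676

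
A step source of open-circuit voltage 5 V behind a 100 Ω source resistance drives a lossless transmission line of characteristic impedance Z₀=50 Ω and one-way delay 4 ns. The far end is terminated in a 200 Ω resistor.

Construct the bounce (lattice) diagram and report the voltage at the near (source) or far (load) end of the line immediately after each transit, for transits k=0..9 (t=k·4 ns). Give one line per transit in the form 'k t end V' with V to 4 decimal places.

Γ_L=0.600000, Γ_S=0.333333; launch V₁=5·50/150=1.666667
k=0 src: V=1.6667
k=1 load: inc=1.666667, refl=1.666667·0.600000=1.0000; V=0.000000+1.666667+1.000000=2.6667
k=2 src: inc=1.000000, refl=1.000000·0.333333=0.3333; V=1.666667+1.000000+0.333333=3.0000
k=3 load: inc=0.333333, refl=0.333333·0.600000=0.2000; V=2.666667+0.333333+0.200000=3.2000
k=4 src: inc=0.200000, refl=0.200000·0.333333=0.0667; V=3.000000+0.200000+0.066667=3.2667
k=5 load: inc=0.066667, refl=0.066667·0.600000=0.0400; V=3.200000+0.066667+0.040000=3.3067
k=6 src: inc=0.040000, refl=0.040000·0.333333=0.0133; V=3.266667+0.040000+0.013333=3.3200
k=7 load: inc=0.013333, refl=0.013333·0.600000=0.0080; V=3.306667+0.013333+0.008000=3.3280
k=8 src: inc=0.008000, refl=0.008000·0.333333=0.0027; V=3.320000+0.008000+0.002667=3.3307
k=9 load: inc=0.002667, refl=0.002667·0.600000=0.0016; V=3.328000+0.002667+0.001600=3.3323

0 0 source 1.6667
1 4 load 2.6667
2 8 source 3.0000
3 12 load 3.2000
4 16 source 3.2667
5 20 load 3.3067
6 24 source 3.3200
7 28 load 3.3280
8 32 source 3.3307
9 36 load 3.3323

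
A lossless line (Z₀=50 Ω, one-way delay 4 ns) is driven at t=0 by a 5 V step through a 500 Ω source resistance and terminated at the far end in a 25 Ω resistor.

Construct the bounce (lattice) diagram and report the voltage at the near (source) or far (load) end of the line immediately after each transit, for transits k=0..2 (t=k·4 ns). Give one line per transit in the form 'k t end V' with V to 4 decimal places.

0 0 source 0.4545
1 4 load 0.3030
2 8 source 0.1791

Γ_L=-0.333333, Γ_S=0.818182; launch V₁=5·50/550=0.454545
k=0 src: V=0.4545
k=1 load: inc=0.454545, refl=0.454545·-0.333333=-0.1515; V=0.000000+0.454545+-0.151515=0.3030
k=2 src: inc=-0.151515, refl=-0.151515·0.818182=-0.1240; V=0.454545+-0.151515+-0.123967=0.1791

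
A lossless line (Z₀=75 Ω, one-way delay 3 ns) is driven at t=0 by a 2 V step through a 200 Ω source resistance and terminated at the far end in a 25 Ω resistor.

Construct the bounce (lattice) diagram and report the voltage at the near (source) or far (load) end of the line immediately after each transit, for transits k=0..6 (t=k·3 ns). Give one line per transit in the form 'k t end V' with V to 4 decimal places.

0 0 source 0.5455
1 3 load 0.2727
2 6 source 0.1488
3 9 load 0.2107
4 12 source 0.2389
5 15 load 0.2248
6 18 source 0.2184

Γ_L=-0.500000, Γ_S=0.454545; launch V₁=2·75/275=0.545455
k=0 src: V=0.5455
k=1 load: inc=0.545455, refl=0.545455·-0.500000=-0.2727; V=0.000000+0.545455+-0.272727=0.2727
k=2 src: inc=-0.272727, refl=-0.272727·0.454545=-0.1240; V=0.545455+-0.272727+-0.123967=0.1488
k=3 load: inc=-0.123967, refl=-0.123967·-0.500000=0.0620; V=0.272727+-0.123967+0.061983=0.2107
k=4 src: inc=0.061983, refl=0.061983·0.454545=0.0282; V=0.148760+0.061983+0.028174=0.2389
k=5 load: inc=0.028174, refl=0.028174·-0.500000=-0.0141; V=0.210744+0.028174+-0.014087=0.2248
k=6 src: inc=-0.014087, refl=-0.014087·0.454545=-0.0064; V=0.238918+-0.014087+-0.006403=0.2184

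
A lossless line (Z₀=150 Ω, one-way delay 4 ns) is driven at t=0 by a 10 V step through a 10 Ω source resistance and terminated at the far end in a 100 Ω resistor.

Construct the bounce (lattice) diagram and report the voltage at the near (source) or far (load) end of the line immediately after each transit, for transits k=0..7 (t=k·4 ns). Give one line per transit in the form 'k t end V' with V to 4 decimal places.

0 0 source 9.3750
1 4 load 7.5000
2 8 source 9.1406
3 12 load 8.8125
4 16 source 9.0996
5 20 load 9.0422
6 24 source 9.0924
7 28 load 9.0824

Γ_L=-0.200000, Γ_S=-0.875000; launch V₁=10·150/160=9.375000
k=0 src: V=9.3750
k=1 load: inc=9.375000, refl=9.375000·-0.200000=-1.8750; V=0.000000+9.375000+-1.875000=7.5000
k=2 src: inc=-1.875000, refl=-1.875000·-0.875000=1.6406; V=9.375000+-1.875000+1.640625=9.1406
k=3 load: inc=1.640625, refl=1.640625·-0.200000=-0.3281; V=7.500000+1.640625+-0.328125=8.8125
k=4 src: inc=-0.328125, refl=-0.328125·-0.875000=0.2871; V=9.140625+-0.328125+0.287109=9.0996
k=5 load: inc=0.287109, refl=0.287109·-0.200000=-0.0574; V=8.812500+0.287109+-0.057422=9.0422
k=6 src: inc=-0.057422, refl=-0.057422·-0.875000=0.0502; V=9.099609+-0.057422+0.050244=9.0924
k=7 load: inc=0.050244, refl=0.050244·-0.200000=-0.0100; V=9.042188+0.050244+-0.010049=9.0824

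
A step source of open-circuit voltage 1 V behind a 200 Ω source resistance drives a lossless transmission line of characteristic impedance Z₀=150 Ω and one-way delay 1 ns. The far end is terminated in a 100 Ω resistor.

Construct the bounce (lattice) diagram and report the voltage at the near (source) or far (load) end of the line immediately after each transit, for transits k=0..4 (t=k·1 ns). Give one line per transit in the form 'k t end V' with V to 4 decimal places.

0 0 source 0.4286
1 1 load 0.3429
2 2 source 0.3306
3 3 load 0.3331
4 4 source 0.3334

Γ_L=-0.200000, Γ_S=0.142857; launch V₁=1·150/350=0.428571
k=0 src: V=0.4286
k=1 load: inc=0.428571, refl=0.428571·-0.200000=-0.0857; V=0.000000+0.428571+-0.085714=0.3429
k=2 src: inc=-0.085714, refl=-0.085714·0.142857=-0.0122; V=0.428571+-0.085714+-0.012245=0.3306
k=3 load: inc=-0.012245, refl=-0.012245·-0.200000=0.0024; V=0.342857+-0.012245+0.002449=0.3331
k=4 src: inc=0.002449, refl=0.002449·0.142857=0.0003; V=0.330612+0.002449+0.000350=0.3334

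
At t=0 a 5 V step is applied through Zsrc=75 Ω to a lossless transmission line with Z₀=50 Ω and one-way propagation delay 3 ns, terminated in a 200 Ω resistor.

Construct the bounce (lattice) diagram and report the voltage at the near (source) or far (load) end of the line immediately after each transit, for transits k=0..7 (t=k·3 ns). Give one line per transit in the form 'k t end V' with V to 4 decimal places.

Γ_L=0.600000, Γ_S=0.200000; launch V₁=5·50/125=2.000000
k=0 src: V=2.0000
k=1 load: inc=2.000000, refl=2.000000·0.600000=1.2000; V=0.000000+2.000000+1.200000=3.2000
k=2 src: inc=1.200000, refl=1.200000·0.200000=0.2400; V=2.000000+1.200000+0.240000=3.4400
k=3 load: inc=0.240000, refl=0.240000·0.600000=0.1440; V=3.200000+0.240000+0.144000=3.5840
k=4 src: inc=0.144000, refl=0.144000·0.200000=0.0288; V=3.440000+0.144000+0.028800=3.6128
k=5 load: inc=0.028800, refl=0.028800·0.600000=0.0173; V=3.584000+0.028800+0.017280=3.6301
k=6 src: inc=0.017280, refl=0.017280·0.200000=0.0035; V=3.612800+0.017280+0.003456=3.6335
k=7 load: inc=0.003456, refl=0.003456·0.600000=0.0021; V=3.630080+0.003456+0.002074=3.6356

0 0 source 2.0000
1 3 load 3.2000
2 6 source 3.4400
3 9 load 3.5840
4 12 source 3.6128
5 15 load 3.6301
6 18 source 3.6335
7 21 load 3.6356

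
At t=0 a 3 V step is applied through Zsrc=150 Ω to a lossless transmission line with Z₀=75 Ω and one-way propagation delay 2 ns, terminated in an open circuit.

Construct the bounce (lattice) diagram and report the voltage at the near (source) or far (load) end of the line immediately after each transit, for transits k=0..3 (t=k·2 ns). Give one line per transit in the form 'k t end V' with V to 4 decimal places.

0 0 source 1.0000
1 2 load 2.0000
2 4 source 2.3333
3 6 load 2.6667

Γ_L=1.000000, Γ_S=0.333333; launch V₁=3·75/225=1.000000
k=0 src: V=1.0000
k=1 load: inc=1.000000, refl=1.000000·1.000000=1.0000; V=0.000000+1.000000+1.000000=2.0000
k=2 src: inc=1.000000, refl=1.000000·0.333333=0.3333; V=1.000000+1.000000+0.333333=2.3333
k=3 load: inc=0.333333, refl=0.333333·1.000000=0.3333; V=2.000000+0.333333+0.333333=2.6667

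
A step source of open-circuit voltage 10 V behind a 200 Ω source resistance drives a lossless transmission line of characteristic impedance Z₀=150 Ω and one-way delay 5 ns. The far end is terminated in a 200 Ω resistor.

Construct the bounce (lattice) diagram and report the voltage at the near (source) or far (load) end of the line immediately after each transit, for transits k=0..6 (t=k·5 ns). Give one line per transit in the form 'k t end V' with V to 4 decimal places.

0 0 source 4.2857
1 5 load 4.8980
2 10 source 4.9854
3 15 load 4.9979
4 20 source 4.9997
5 25 load 5.0000
6 30 source 5.0000

Γ_L=0.142857, Γ_S=0.142857; launch V₁=10·150/350=4.285714
k=0 src: V=4.2857
k=1 load: inc=4.285714, refl=4.285714·0.142857=0.6122; V=0.000000+4.285714+0.612245=4.8980
k=2 src: inc=0.612245, refl=0.612245·0.142857=0.0875; V=4.285714+0.612245+0.087464=4.9854
k=3 load: inc=0.087464, refl=0.087464·0.142857=0.0125; V=4.897959+0.087464+0.012495=4.9979
k=4 src: inc=0.012495, refl=0.012495·0.142857=0.0018; V=4.985423+0.012495+0.001785=4.9997
k=5 load: inc=0.001785, refl=0.001785·0.142857=0.0003; V=4.997918+0.001785+0.000255=5.0000
k=6 src: inc=0.000255, refl=0.000255·0.142857=0.0000; V=4.999703+0.000255+0.000036=5.0000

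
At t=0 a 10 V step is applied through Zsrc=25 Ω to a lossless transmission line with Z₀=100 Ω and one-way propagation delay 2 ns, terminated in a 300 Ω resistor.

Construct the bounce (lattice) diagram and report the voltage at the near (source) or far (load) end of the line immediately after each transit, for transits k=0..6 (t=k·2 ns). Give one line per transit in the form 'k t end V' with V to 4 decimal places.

Γ_L=0.500000, Γ_S=-0.600000; launch V₁=10·100/125=8.000000
k=0 src: V=8.0000
k=1 load: inc=8.000000, refl=8.000000·0.500000=4.0000; V=0.000000+8.000000+4.000000=12.0000
k=2 src: inc=4.000000, refl=4.000000·-0.600000=-2.4000; V=8.000000+4.000000+-2.400000=9.6000
k=3 load: inc=-2.400000, refl=-2.400000·0.500000=-1.2000; V=12.000000+-2.400000+-1.200000=8.4000
k=4 src: inc=-1.200000, refl=-1.200000·-0.600000=0.7200; V=9.600000+-1.200000+0.720000=9.1200
k=5 load: inc=0.720000, refl=0.720000·0.500000=0.3600; V=8.400000+0.720000+0.360000=9.4800
k=6 src: inc=0.360000, refl=0.360000·-0.600000=-0.2160; V=9.120000+0.360000+-0.216000=9.2640

0 0 source 8.0000
1 2 load 12.0000
2 4 source 9.6000
3 6 load 8.4000
4 8 source 9.1200
5 10 load 9.4800
6 12 source 9.2640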